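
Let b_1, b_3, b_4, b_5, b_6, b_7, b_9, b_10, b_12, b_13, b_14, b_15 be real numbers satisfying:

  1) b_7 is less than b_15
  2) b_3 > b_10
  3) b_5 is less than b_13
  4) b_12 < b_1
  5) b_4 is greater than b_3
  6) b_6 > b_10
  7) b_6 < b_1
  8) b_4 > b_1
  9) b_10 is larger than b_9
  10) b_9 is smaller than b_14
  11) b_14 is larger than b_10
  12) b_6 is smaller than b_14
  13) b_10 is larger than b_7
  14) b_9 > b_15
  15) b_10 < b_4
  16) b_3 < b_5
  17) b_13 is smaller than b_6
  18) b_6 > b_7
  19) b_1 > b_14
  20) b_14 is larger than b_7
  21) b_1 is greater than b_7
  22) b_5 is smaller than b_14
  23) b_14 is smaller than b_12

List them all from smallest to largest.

Nothing is placed below b_7, so it is least; from there b_7 < b_15; b_15 < b_9; b_9 < b_10; b_10 < b_3; b_3 < b_5; b_5 < b_13; b_13 < b_6; b_6 < b_14; b_14 < b_12; b_12 < b_1; b_1 < b_4, each given directly.

b_7 < b_15 < b_9 < b_10 < b_3 < b_5 < b_13 < b_6 < b_14 < b_12 < b_1 < b_4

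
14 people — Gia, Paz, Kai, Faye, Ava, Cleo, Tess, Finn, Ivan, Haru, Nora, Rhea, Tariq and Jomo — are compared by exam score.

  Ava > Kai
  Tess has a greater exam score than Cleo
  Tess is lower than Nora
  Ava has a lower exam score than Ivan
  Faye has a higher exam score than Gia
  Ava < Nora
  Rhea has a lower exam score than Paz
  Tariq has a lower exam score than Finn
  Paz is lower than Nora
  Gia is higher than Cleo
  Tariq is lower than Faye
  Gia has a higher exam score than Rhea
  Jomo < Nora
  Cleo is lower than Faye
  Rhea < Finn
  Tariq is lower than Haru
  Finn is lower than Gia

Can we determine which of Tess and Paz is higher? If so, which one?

undetermined

Following every chain through Paz: above Paz we get Nora; below Paz we get Rhea.
Tess is not reached, and no chain runs the other way from Tess to Paz.
So the given relations leave the order of Paz and Tess undetermined.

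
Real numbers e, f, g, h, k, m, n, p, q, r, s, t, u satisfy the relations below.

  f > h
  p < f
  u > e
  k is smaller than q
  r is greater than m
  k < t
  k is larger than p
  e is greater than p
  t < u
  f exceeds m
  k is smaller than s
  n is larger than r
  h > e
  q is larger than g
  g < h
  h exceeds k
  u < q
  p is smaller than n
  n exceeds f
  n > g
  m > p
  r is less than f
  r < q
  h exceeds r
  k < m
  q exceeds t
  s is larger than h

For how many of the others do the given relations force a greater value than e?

6

Directly above e: h, u.
One step further: f, s, q (5 so far).
One step further: n (6 so far).
Nothing else is reachable above e; 6 in all.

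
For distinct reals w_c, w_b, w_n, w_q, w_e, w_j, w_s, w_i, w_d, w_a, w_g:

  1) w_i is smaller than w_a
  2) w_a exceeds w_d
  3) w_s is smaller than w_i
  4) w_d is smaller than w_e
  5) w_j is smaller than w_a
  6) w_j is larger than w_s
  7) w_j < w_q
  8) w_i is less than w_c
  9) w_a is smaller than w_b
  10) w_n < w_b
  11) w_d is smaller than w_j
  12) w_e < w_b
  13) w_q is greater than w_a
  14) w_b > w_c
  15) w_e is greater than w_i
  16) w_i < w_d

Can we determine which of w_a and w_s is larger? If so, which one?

w_a

w_s < w_i and w_i < w_d give w_s < w_d.
With w_d < w_j: w_s < w_i < w_d < w_j.
With w_j < w_a: w_s < w_i < w_d < w_j < w_a.
So w_a is larger.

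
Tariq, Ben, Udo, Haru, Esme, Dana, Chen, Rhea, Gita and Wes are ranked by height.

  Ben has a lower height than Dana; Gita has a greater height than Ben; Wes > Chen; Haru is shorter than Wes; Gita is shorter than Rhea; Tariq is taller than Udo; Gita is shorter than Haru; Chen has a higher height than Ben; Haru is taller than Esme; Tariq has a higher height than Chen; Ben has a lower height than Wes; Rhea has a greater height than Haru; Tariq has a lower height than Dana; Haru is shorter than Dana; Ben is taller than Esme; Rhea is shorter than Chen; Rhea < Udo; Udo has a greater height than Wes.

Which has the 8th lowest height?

Piecing the relations together gives one ordering: Esme < Ben < Gita < Haru < Rhea < Chen < Wes < Udo < Tariq < Dana.
The 8th smallest is Udo.

Udo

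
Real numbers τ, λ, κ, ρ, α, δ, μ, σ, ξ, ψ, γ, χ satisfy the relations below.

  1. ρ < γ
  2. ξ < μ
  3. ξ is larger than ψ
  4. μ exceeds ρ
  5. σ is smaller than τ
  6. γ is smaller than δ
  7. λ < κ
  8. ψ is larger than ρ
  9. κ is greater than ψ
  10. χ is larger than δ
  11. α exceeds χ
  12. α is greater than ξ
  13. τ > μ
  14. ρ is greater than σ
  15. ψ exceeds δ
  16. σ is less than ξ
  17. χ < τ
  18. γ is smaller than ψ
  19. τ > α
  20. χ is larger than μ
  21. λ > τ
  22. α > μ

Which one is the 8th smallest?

χ

Piecing the relations together gives one ordering: σ < ρ < γ < δ < ψ < ξ < μ < χ < α < τ < λ < κ.
The 8th smallest is χ.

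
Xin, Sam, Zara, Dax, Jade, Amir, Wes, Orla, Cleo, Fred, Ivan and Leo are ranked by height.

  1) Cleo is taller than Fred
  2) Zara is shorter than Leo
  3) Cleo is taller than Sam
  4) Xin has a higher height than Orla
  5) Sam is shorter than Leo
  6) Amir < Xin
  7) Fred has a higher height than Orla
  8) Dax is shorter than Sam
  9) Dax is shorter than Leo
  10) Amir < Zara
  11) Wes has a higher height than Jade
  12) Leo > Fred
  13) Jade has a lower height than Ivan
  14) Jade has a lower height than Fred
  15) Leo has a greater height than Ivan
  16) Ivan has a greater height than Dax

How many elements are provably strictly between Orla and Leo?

1

The relations place Orla below Leo. An element lies strictly between them when it is forced above Orla and also forced below Leo.
Above Orla: {Fred, Xin, Cleo}. Below Leo: {Dax, Amir, Jade, Sam, Zara, Fred, Ivan}.
Intersection: {Fred} — 1.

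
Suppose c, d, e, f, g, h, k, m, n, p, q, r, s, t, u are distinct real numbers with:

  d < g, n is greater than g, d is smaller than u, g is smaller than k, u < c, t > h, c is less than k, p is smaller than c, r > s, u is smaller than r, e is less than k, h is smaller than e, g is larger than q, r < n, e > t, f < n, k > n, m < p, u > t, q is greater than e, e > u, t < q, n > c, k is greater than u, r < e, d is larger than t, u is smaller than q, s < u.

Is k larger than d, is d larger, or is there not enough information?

k

The relevant relations are d < u; u < r; r < e; e < q; q < g; g < n; n < k.
Chaining these gives d < u < r < e < q < g < n < k.
So k is larger.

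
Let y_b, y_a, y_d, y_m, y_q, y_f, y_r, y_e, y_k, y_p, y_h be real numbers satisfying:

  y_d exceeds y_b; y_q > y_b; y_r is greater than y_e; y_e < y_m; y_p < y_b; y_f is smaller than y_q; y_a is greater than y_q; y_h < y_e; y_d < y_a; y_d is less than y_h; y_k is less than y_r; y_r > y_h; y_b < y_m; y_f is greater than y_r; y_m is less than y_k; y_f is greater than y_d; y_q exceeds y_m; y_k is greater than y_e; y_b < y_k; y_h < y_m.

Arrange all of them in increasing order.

y_p < y_b < y_d < y_h < y_e < y_m < y_k < y_r < y_f < y_q < y_a

Nothing is placed below y_p, so it is least; from there y_p < y_b; y_b < y_d; y_d < y_h; y_h < y_e; y_e < y_m; y_m < y_k; y_k < y_r; y_r < y_f; y_f < y_q; y_q < y_a, each given directly.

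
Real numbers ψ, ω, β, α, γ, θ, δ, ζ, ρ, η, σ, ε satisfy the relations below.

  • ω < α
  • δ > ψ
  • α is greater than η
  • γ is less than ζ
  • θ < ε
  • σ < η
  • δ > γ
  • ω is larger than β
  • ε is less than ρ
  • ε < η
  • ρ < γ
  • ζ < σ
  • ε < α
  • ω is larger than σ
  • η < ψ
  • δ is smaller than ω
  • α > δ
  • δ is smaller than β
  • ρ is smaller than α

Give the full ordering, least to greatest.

The consecutive links are each given: θ < ε; ε < ρ; ρ < γ; γ < ζ; ζ < σ; σ < η; η < ψ; ψ < δ; δ < β; β < ω; ω < α.

θ < ε < ρ < γ < ζ < σ < η < ψ < δ < β < ω < α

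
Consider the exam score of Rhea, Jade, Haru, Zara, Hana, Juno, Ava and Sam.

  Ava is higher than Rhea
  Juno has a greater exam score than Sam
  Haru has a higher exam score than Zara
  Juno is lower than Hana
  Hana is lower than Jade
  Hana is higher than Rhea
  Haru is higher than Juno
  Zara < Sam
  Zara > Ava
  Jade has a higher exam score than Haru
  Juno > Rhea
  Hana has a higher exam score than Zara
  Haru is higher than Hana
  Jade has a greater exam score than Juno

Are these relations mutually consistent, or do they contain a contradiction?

The single ordering Rhea < Ava < Zara < Sam < Juno < Hana < Haru < Jade satisfies every listed relation, so no contradiction arises.

consistent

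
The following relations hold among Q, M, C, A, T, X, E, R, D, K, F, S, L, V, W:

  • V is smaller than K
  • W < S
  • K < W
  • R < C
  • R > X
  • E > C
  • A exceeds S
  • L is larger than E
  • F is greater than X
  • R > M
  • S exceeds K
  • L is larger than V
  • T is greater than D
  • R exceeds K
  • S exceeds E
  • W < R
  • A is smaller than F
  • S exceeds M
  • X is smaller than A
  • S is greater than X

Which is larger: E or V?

Link the given pairs in sequence: V < K; K < W; W < R; R < C; C < E.
Chaining these gives V < K < W < R < C < E.
So V < E; E is the larger of the two.

E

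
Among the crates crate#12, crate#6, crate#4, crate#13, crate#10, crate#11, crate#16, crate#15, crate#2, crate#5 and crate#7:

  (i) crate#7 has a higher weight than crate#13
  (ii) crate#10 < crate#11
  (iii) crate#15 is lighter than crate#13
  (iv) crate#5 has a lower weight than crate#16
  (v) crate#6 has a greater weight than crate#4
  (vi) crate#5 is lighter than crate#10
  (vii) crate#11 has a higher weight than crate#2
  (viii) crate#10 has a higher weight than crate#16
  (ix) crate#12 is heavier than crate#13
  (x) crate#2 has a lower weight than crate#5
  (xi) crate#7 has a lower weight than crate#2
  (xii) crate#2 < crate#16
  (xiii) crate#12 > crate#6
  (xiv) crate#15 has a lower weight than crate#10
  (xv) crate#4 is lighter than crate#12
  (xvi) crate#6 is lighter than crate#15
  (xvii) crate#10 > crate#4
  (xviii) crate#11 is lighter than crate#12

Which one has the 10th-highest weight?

crate#6

The consecutive relations fix a unique order: crate#4 < crate#6 < crate#15 < crate#13 < crate#7 < crate#2 < crate#5 < crate#16 < crate#10 < crate#11 < crate#12.
Counting 10 from the largest end gives crate#6.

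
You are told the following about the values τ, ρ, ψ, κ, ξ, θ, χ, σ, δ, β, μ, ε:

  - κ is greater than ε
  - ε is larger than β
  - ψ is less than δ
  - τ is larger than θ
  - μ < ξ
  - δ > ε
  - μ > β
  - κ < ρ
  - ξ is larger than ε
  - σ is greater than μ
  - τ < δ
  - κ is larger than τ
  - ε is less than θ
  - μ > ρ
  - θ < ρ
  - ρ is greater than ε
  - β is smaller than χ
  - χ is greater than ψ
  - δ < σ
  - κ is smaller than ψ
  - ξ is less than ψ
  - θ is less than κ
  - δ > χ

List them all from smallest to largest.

Each adjacent pair is fixed by a given relation: β < ε; ε < θ; θ < τ; τ < κ; κ < ρ; ρ < μ; μ < ξ; ξ < ψ; ψ < χ; χ < δ; δ < σ. Chaining them end to end gives the full order.

β < ε < θ < τ < κ < ρ < μ < ξ < ψ < χ < δ < σ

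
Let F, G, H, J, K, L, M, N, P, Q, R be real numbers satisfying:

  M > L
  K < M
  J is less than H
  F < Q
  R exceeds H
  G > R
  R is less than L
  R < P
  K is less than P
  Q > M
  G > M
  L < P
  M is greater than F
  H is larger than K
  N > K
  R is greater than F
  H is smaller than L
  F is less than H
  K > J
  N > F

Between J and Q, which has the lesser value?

J

Following the relations from J: J < K < H < R < L < M < Q.
So J < Q; J is the smaller of the two.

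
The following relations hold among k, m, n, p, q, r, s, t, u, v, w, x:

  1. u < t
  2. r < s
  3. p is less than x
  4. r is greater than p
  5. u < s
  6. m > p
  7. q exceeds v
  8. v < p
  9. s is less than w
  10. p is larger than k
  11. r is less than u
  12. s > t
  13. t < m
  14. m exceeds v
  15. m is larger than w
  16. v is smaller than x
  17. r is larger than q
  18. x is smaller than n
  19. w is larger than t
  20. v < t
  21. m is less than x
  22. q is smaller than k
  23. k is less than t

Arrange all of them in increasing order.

v < q < k < p < r < u < t < s < w < m < x < n

Each adjacent pair is fixed by a given relation: v < q; q < k; k < p; p < r; r < u; u < t; t < s; s < w; w < m; m < x; x < n. Chaining them end to end gives the full order.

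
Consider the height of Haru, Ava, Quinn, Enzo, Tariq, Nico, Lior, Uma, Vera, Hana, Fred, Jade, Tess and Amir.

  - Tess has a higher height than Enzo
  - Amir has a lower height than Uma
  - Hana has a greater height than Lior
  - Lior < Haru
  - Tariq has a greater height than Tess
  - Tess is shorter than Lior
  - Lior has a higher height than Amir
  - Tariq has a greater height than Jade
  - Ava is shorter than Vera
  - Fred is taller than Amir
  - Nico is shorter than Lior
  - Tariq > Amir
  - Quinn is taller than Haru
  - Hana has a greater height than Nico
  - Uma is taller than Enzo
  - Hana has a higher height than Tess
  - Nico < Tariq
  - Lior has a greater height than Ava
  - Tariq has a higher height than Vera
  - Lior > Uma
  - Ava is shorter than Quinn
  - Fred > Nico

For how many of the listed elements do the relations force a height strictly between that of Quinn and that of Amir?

3

The relations place Amir below Quinn. An element lies strictly between them when it is forced above Amir and also forced below Quinn.
Above Amir: {Uma, Fred, Lior, Tariq, Haru, Hana}. Below Quinn: {Enzo, Nico, Uma, Tess, Ava, Lior, Haru}.
Intersection: {Uma, Lior, Haru} — 3.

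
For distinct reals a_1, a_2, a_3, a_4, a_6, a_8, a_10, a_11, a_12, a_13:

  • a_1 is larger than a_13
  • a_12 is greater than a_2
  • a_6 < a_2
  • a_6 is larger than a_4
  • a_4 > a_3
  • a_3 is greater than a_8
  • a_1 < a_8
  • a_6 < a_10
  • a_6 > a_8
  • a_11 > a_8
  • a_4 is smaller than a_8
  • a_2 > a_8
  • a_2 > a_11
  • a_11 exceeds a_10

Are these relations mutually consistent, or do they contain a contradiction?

Chaining the given relations yields a_8 < a_3 < a_4, so a_8 < a_4. But one relation states a_4 < a_8. These cannot both hold.

inconsistent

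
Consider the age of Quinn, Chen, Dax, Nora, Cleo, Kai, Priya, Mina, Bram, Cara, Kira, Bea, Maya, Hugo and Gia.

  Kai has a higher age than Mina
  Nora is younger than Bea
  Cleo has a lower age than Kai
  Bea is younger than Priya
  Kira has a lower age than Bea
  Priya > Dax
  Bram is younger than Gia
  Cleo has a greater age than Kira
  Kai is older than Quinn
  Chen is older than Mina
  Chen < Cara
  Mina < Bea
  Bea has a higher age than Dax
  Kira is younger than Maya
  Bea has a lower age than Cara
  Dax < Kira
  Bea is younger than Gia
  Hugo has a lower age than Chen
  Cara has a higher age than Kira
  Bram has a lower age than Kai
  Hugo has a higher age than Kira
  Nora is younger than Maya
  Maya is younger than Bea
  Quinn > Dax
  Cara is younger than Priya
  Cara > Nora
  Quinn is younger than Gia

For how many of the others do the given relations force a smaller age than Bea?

Directly below Bea: Dax, Kira, Nora, Maya, Mina.
No other element is forced below Bea by the given relations, so the count is 5.

5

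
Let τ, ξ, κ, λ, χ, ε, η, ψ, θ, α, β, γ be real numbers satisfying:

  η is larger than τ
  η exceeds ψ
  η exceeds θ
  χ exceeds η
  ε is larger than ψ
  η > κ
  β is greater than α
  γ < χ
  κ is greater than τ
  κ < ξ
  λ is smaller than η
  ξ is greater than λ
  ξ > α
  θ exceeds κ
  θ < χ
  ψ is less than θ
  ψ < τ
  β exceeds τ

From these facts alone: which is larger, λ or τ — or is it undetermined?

undetermined

Following every chain through λ: above λ we get η, ξ, χ.
τ is not reached, and no chain runs the other way from τ to λ.
So the given relations leave the order of λ and τ undetermined.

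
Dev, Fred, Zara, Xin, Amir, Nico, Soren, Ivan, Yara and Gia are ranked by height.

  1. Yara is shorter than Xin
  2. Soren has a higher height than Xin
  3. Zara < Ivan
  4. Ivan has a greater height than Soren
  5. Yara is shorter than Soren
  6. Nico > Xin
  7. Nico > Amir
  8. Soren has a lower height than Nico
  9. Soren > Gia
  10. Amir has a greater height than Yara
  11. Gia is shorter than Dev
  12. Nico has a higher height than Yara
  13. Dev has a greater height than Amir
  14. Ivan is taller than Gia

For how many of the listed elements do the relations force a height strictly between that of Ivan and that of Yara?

2

The relations place Yara below Ivan. An element lies strictly between them when it is forced above Yara and also forced below Ivan.
Above Yara: {Amir, Xin, Dev, Soren, Nico}. Below Ivan: {Gia, Xin, Zara, Soren}.
Intersection: {Xin, Soren} — 2.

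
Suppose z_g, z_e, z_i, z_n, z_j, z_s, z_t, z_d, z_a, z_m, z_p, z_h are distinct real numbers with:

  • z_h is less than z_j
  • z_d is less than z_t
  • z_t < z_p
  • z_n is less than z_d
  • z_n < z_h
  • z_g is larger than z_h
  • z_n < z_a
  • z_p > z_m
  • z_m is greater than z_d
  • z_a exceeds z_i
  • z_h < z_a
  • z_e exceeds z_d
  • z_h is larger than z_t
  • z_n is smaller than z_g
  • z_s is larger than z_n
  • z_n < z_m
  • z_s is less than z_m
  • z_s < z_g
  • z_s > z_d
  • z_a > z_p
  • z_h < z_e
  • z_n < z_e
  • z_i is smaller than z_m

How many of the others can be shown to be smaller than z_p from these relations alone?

The elements the relations force below z_p are z_n, z_d, z_t, z_s, z_i, z_m — no chain reaches any other.
That is 6.

6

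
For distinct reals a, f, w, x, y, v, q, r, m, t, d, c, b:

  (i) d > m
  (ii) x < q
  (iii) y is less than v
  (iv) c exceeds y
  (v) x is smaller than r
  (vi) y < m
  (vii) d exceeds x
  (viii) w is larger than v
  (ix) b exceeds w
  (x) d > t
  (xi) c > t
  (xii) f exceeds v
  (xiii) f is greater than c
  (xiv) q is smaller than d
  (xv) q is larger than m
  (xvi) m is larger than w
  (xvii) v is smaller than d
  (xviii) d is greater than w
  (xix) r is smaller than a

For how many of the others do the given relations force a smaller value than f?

Directly below f: v, c.
One step further: y, t (4 so far).
No other element is forced below f by the given relations, so the count is 4.

4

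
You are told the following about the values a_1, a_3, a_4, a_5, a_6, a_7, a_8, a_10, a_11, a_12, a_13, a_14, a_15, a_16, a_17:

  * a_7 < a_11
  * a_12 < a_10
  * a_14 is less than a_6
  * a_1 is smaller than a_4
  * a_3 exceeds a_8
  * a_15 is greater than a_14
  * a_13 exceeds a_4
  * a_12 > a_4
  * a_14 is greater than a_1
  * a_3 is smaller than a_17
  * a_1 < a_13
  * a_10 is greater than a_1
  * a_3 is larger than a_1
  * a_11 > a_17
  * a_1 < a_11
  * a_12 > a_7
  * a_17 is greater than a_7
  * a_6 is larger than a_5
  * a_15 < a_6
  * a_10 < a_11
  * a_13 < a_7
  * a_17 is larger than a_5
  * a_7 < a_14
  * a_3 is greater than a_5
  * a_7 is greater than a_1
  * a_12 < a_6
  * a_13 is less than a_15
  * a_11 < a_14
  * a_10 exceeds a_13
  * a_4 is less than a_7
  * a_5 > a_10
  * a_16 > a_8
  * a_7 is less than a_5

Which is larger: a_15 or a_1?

Link the given pairs in sequence: a_1 < a_4; a_4 < a_13; a_13 < a_7; a_7 < a_12; a_12 < a_10; a_10 < a_5; a_5 < a_3; a_3 < a_17; a_17 < a_11; a_11 < a_14; a_14 < a_15.
Chaining these gives a_1 < a_4 < a_13 < a_7 < a_12 < a_10 < a_5 < a_3 < a_17 < a_11 < a_14 < a_15.
So a_1 < a_15; a_15 is the larger of the two.

a_15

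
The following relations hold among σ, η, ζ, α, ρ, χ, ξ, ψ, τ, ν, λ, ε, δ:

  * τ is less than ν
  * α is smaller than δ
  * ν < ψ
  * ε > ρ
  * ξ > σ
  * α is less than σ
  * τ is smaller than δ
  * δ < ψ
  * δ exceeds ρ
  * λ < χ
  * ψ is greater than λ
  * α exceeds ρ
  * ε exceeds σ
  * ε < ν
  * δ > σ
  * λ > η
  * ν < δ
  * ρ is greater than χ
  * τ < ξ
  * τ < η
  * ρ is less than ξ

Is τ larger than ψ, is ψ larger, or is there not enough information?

ψ

τ < η and η < λ give τ < λ.
With λ < χ: τ < η < λ < χ.
Then χ < ρ extends the chain to ρ.
Then ρ < α extends the chain to α.
Then α < σ extends the chain to σ.
With σ < ε: τ < η < λ < χ < ρ < α < σ < ε.
Then ε < ν extends the chain to ν.
Then ν < δ extends the chain to δ.
Then δ < ψ extends the chain to ψ.
So ψ is larger.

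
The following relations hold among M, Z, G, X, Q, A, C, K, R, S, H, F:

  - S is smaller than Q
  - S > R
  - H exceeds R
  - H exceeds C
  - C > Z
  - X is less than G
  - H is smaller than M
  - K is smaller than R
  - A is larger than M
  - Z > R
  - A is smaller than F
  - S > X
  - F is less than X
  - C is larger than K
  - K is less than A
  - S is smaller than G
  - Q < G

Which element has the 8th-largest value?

H

Chaining the given pairs: K < R < Z < C < H < M < A < F < X < S < Q < G.
The 8th largest is H.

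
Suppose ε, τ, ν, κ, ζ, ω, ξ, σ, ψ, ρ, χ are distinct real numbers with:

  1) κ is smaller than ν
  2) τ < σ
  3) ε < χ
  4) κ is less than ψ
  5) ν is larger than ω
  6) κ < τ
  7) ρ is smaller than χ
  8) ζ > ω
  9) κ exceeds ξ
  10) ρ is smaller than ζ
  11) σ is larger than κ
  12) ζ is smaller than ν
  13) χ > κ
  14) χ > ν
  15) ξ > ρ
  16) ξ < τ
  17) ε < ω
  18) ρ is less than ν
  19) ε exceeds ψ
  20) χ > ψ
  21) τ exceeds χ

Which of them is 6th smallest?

The consecutive relations fix a unique order: ρ < ξ < κ < ψ < ε < ω < ζ < ν < χ < τ < σ.
Counting 6 from the smallest end gives ω.

ω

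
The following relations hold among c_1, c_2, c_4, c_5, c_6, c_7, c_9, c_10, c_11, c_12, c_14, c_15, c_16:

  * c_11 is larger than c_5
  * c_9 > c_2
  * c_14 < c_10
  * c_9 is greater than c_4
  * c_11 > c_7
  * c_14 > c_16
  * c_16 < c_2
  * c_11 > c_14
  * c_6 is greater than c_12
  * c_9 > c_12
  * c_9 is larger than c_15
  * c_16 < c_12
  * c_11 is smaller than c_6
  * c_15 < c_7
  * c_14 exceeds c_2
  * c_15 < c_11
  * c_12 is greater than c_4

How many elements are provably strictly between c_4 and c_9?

1

Chaining upward from c_4 reaches: c_12, c_6.
Chaining downward from c_9 reaches: c_16, c_2, c_12, c_15.
Strictly between c_4 and c_9 are those in both lists: c_12 — 1 element.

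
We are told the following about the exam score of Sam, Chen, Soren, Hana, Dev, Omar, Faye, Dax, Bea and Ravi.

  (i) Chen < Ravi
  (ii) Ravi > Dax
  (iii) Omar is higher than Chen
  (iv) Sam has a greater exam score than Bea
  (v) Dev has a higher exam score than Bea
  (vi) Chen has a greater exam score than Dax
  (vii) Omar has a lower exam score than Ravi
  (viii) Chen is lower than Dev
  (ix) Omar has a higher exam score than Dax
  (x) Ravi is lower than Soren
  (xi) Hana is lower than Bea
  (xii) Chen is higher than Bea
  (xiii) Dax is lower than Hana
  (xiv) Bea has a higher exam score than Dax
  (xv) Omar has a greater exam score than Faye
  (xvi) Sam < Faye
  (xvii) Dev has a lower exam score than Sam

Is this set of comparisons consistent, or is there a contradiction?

The single ordering Dax < Hana < Bea < Chen < Dev < Sam < Faye < Omar < Ravi < Soren satisfies every listed relation, so no contradiction arises.

consistent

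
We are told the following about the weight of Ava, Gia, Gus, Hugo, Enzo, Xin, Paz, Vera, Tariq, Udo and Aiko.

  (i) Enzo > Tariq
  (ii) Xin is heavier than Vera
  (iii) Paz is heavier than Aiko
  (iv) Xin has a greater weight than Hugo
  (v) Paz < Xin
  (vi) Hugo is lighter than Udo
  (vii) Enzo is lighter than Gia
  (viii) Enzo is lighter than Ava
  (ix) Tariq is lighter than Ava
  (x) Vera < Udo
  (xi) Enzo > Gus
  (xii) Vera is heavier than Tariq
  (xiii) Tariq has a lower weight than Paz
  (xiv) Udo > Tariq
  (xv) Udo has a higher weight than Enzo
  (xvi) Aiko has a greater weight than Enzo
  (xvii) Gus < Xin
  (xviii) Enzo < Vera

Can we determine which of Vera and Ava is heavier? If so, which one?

Following every chain through Vera: above Vera we get Udo, Xin; below Vera we get Gus, Tariq, Enzo.
Ava is not reached, and no chain runs the other way from Ava to Vera.
So the given relations leave the order of Vera and Ava undetermined.

undetermined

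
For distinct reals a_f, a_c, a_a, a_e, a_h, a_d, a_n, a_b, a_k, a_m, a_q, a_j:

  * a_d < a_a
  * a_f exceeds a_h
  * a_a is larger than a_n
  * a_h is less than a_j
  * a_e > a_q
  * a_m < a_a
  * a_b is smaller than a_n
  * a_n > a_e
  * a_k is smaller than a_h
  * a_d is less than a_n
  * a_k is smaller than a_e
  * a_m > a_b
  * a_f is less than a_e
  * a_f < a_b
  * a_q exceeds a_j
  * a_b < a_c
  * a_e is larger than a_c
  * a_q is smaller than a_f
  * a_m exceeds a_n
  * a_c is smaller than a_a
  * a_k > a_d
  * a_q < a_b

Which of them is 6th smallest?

Piecing the relations together gives one ordering: a_d < a_k < a_h < a_j < a_q < a_f < a_b < a_c < a_e < a_n < a_m < a_a.
Counting 6 from the smallest end gives a_f.

a_f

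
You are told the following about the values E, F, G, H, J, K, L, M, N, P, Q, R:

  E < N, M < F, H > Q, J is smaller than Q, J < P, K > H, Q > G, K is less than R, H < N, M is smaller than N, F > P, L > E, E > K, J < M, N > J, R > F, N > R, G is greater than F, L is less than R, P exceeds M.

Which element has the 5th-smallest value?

G

Piecing the relations together gives one ordering: J < M < P < F < G < Q < H < K < E < L < R < N.
The 5th smallest is G.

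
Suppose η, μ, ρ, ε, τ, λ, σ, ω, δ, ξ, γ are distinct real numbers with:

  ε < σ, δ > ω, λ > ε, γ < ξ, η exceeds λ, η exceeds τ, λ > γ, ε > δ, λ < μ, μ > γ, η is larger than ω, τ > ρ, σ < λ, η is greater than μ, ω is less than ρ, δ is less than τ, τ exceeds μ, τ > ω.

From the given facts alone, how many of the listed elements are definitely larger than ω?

The elements the relations force above ω are δ, ε, σ, λ, μ, ρ, τ, η — no chain reaches any other.
That is 8.

8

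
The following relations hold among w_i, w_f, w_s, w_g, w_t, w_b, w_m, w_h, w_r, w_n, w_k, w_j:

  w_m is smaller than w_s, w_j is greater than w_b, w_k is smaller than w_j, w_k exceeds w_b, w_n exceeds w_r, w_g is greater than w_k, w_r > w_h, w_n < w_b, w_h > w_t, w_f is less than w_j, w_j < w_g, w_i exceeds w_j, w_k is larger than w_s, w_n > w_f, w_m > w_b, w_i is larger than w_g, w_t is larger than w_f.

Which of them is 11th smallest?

Piecing the relations together gives one ordering: w_f < w_t < w_h < w_r < w_n < w_b < w_m < w_s < w_k < w_j < w_g < w_i.
Counting 11 from the smallest end gives w_g.

w_g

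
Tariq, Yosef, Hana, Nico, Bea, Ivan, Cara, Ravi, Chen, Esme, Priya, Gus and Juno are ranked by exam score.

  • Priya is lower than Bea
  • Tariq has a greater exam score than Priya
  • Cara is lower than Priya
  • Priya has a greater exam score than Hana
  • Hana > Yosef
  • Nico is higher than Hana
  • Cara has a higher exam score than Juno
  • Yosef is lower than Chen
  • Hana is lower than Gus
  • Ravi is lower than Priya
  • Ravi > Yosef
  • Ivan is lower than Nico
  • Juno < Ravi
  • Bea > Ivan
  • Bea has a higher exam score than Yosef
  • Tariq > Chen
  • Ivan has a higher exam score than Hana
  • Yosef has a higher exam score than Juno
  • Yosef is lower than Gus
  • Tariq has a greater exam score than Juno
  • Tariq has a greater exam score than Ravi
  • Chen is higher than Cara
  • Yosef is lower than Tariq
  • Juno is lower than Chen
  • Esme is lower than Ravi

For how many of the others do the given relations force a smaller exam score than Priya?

Directly below Priya: Hana, Cara, Ravi.
One step further: Juno, Yosef, Esme (6 so far).
Nothing else is reachable below Priya; 6 in all.

6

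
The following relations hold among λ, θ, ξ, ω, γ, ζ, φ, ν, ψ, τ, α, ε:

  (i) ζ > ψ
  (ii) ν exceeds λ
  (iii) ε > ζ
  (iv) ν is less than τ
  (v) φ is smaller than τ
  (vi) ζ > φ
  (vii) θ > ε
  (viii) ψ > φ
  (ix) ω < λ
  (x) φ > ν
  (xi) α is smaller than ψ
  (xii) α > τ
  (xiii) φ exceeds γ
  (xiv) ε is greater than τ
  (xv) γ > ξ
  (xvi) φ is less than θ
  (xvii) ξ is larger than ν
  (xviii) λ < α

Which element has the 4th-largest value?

Piecing the relations together gives one ordering: ω < λ < ν < ξ < γ < φ < τ < α < ψ < ζ < ε < θ.
Counting 4 from the largest end gives ψ.

ψ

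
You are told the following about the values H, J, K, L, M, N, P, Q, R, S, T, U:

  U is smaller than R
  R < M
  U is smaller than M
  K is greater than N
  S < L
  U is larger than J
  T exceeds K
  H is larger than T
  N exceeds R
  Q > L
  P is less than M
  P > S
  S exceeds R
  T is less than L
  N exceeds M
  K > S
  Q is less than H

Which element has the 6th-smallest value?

The consecutive relations fix a unique order: J < U < R < S < P < M < N < K < T < L < Q < H.
The 6th smallest is M.

M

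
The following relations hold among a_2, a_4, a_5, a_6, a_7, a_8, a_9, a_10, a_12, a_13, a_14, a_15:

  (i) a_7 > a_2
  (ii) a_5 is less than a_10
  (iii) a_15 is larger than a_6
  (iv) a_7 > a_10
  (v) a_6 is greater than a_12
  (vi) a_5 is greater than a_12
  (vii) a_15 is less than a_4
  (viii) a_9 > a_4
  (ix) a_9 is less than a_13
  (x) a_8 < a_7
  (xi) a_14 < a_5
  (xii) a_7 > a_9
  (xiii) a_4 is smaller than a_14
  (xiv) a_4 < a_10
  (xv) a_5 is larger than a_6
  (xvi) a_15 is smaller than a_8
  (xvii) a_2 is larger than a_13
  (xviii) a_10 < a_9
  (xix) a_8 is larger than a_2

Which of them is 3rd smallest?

a_15

Piecing the relations together gives one ordering: a_12 < a_6 < a_15 < a_4 < a_14 < a_5 < a_10 < a_9 < a_13 < a_2 < a_8 < a_7.
The 3rd smallest is a_15.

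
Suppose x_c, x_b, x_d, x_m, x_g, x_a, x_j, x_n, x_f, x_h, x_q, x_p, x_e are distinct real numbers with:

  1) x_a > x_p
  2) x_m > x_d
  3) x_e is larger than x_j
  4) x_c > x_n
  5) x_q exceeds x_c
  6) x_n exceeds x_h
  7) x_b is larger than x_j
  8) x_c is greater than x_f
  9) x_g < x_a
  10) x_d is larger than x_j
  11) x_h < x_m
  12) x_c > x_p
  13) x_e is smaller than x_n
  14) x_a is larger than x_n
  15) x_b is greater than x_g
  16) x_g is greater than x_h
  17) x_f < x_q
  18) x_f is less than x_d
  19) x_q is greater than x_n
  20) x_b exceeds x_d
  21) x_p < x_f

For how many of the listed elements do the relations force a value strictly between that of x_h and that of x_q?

Chaining upward from x_h reaches: x_m, x_g, x_n, x_a, x_b, x_c.
Chaining downward from x_q reaches: x_p, x_j, x_f, x_e, x_n, x_c.
Strictly between x_h and x_q are those in both lists: x_n, x_c — 2 elements.

2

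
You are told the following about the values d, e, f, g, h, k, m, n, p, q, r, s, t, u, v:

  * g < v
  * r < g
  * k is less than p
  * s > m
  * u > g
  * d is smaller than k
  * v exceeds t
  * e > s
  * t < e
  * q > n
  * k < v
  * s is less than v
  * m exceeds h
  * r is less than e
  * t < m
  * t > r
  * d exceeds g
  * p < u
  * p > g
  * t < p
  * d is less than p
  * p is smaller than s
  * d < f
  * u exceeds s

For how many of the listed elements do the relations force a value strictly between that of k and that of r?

2

The relations place r below k. An element lies strictly between them when it is forced above r and also forced below k.
Above r: {g, t, d, f, m, p, s, e, u, v}. Below k: {g, d}.
Intersection: {g, d} — 2.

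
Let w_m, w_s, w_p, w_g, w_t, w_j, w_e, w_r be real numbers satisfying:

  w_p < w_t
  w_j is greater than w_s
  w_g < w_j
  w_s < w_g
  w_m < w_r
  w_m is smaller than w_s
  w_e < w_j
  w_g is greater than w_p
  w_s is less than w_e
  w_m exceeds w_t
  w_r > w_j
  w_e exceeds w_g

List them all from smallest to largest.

w_p < w_t < w_m < w_s < w_g < w_e < w_j < w_r

Each adjacent pair is fixed by a given relation: w_p < w_t; w_t < w_m; w_m < w_s; w_s < w_g; w_g < w_e; w_e < w_j; w_j < w_r. Chaining them end to end gives the full order.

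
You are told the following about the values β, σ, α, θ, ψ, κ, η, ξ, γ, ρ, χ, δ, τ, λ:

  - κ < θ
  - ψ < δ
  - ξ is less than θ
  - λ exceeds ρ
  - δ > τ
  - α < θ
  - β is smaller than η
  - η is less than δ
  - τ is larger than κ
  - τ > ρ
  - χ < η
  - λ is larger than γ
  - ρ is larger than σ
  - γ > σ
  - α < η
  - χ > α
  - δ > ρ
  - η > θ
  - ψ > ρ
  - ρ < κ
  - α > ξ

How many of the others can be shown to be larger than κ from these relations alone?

The elements the relations force above κ are θ, τ, η, δ — no chain reaches any other.
That is 4.

4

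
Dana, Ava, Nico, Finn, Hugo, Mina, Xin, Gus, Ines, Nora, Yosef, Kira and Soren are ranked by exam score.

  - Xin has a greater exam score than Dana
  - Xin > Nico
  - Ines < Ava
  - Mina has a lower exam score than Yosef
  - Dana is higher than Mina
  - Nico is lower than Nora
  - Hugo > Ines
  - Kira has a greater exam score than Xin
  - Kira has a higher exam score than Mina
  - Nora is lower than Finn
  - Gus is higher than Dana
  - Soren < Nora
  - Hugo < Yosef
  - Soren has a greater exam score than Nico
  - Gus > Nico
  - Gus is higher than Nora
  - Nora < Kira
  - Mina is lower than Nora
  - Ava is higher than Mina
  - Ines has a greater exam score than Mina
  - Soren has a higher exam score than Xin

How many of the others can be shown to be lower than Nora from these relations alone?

5

The elements the relations force below Nora are Nico, Mina, Dana, Xin, Soren — no chain reaches any other.
That is 5.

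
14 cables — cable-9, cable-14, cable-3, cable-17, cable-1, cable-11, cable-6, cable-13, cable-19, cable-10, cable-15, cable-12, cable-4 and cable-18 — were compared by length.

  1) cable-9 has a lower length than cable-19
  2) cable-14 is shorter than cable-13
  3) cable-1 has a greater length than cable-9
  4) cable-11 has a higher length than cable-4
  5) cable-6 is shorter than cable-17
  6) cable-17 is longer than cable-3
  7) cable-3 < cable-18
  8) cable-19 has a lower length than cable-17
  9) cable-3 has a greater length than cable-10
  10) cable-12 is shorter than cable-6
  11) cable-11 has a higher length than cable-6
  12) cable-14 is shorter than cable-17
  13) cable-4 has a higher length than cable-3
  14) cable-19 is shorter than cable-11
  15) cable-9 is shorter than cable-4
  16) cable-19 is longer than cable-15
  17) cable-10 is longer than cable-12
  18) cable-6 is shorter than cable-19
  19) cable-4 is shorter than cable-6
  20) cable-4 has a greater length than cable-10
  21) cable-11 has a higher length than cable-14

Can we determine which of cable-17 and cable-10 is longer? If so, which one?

cable-17

The relevant relations are cable-10 < cable-3; cable-3 < cable-4; cable-4 < cable-6; cable-6 < cable-19; cable-19 < cable-17.
Chaining these gives cable-10 < cable-3 < cable-4 < cable-6 < cable-19 < cable-17.
So cable-17 is longer.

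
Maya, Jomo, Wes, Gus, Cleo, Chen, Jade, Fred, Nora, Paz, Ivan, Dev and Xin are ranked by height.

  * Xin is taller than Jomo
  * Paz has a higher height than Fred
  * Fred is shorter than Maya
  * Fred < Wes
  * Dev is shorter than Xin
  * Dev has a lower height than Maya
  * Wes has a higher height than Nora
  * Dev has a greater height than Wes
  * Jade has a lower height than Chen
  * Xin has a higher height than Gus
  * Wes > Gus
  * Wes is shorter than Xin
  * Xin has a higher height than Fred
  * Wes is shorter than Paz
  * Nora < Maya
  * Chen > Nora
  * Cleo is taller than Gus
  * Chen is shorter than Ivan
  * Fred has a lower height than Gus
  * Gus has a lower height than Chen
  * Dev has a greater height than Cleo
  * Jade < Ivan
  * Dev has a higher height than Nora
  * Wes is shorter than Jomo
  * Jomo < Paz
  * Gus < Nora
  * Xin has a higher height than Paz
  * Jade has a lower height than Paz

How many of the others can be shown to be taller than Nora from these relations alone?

8

From Nora the given relations immediately reach Wes, Chen, Dev, Maya.
From those, Jomo, Paz, Xin, Ivan — 8 in total.
Nothing else is reachable above Nora; 8 in all.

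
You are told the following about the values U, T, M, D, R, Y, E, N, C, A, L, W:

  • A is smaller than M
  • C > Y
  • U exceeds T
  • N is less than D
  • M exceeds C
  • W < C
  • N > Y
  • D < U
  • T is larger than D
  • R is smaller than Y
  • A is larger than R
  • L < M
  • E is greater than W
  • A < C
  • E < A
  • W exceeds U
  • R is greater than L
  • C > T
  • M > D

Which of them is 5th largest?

W

The consecutive relations fix a unique order: L < R < Y < N < D < T < U < W < E < A < C < M.
Counting 5 from the largest end gives W.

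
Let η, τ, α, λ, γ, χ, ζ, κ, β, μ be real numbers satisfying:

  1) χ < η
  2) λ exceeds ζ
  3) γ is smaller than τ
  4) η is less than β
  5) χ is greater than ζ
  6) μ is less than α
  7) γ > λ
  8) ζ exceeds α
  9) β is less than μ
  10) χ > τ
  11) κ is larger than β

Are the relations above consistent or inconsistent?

Chaining the given relations yields μ < α < ζ < λ < γ < τ < χ < η < β, so μ < β. But one relation states β < μ. These cannot both hold.

inconsistent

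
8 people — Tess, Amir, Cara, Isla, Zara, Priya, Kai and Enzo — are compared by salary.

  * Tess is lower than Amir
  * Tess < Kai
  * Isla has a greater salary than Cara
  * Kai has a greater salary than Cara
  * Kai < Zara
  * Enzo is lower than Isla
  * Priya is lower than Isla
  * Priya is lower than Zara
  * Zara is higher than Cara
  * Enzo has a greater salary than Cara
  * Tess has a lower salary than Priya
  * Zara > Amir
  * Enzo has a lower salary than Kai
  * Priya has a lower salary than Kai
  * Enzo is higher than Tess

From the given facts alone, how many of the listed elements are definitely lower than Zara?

6

The elements the relations force below Zara are Tess, Cara, Enzo, Priya, Amir, Kai — no chain reaches any other.
That is 6.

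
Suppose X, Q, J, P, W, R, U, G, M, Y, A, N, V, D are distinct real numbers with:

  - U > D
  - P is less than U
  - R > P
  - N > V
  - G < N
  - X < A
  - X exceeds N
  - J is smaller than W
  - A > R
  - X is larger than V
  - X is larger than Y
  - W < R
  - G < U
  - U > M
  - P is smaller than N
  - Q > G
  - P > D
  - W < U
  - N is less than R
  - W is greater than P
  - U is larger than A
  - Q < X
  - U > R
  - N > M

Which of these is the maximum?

U

D is not greatest since D < P; G is not greatest since G < Q; V is not greatest since V < N; Q is not greatest since Q < X; P is not greatest since P < W; J is not greatest since J < W; M is not greatest since M < N; N is not greatest since N < X; Y is not greatest since Y < X; W is not greatest since W < R; X is not greatest since X < A; R is not greatest since R < U; A is not greatest since A < U.
Only U has nothing above it, so U is the maximum.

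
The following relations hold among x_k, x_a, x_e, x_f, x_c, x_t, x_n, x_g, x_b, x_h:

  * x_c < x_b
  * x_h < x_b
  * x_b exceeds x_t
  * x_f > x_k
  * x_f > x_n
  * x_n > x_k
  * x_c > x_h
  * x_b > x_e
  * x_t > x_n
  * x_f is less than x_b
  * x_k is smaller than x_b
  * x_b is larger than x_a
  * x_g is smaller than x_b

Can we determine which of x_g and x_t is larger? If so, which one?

Following every chain through x_g: above x_g we get x_b.
x_t is not reached, and no chain runs the other way from x_t to x_g.
So the given relations leave the order of x_g and x_t undetermined.

undetermined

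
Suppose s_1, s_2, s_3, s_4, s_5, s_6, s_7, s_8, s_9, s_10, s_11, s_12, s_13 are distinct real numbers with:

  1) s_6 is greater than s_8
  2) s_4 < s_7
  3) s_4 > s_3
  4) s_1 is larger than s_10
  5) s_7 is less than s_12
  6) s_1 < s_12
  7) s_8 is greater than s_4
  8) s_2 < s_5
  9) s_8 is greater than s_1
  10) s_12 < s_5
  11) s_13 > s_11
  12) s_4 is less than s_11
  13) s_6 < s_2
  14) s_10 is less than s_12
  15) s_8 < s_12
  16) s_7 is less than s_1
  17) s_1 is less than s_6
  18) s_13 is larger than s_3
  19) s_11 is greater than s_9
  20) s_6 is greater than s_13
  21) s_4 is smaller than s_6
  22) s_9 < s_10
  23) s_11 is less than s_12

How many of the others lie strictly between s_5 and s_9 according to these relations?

The relations place s_9 below s_5. An element lies strictly between them when it is forced above s_9 and also forced below s_5.
Above s_9: {s_10, s_11, s_1, s_8, s_13, s_6, s_2, s_12}. Below s_5: {s_3, s_4, s_7, s_10, s_11, s_1, s_8, s_13, s_6, s_2, s_12}.
Intersection: {s_10, s_11, s_1, s_8, s_13, s_6, s_2, s_12} — 8.

8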